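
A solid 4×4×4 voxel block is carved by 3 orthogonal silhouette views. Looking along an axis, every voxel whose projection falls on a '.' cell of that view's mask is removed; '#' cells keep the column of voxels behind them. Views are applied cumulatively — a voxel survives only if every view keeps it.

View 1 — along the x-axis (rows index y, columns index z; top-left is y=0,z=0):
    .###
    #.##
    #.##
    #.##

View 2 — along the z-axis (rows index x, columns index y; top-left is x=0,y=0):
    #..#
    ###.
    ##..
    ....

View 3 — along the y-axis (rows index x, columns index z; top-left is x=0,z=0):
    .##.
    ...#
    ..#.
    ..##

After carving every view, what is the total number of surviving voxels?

before carving: 64 voxels (4×4×4)
after view 1 [x-axis, 12 of 16 cells solid] → remaining = 48
after view 2 [z-axis, 7 of 16 cells solid] → remaining = 21
after view 3 [y-axis, 6 of 16 cells solid] → remaining = 8

remaining voxels: 8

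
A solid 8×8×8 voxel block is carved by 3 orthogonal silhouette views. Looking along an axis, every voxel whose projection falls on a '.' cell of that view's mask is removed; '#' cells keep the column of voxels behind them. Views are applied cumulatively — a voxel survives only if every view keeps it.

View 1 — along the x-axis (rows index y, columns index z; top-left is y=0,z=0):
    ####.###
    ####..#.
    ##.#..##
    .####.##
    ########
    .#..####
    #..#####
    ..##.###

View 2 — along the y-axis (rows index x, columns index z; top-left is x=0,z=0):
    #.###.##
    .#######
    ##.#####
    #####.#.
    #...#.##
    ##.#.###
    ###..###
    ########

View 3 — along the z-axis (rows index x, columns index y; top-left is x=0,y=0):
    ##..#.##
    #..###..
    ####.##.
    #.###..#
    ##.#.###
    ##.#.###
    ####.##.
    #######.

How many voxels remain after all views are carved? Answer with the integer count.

initial block: 8^3 = 512
step 1: project along x, AND mask (47/64) → |grid| = 376
step 2: project along y, AND mask (50/64) → |grid| = 300
step 3: project along z, AND mask (45/64) → |grid| = 214

remaining voxels: 214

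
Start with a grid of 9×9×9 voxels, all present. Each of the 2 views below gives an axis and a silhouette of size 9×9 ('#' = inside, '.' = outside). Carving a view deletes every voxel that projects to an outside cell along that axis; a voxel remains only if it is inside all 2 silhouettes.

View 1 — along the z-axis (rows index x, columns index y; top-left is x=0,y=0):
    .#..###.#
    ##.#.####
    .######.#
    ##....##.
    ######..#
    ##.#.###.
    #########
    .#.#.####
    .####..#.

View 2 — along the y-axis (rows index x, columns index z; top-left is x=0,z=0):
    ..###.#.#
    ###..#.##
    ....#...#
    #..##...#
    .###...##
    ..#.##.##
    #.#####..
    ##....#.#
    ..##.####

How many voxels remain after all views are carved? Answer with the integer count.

|visual hull| = 270

start: 9×9×9 = 729 voxels
carve view 1 (along z, XY-mask fill 56/81): 504 voxels remain
carve view 2 (along y, XZ-mask fill 43/81): 270 voxels remain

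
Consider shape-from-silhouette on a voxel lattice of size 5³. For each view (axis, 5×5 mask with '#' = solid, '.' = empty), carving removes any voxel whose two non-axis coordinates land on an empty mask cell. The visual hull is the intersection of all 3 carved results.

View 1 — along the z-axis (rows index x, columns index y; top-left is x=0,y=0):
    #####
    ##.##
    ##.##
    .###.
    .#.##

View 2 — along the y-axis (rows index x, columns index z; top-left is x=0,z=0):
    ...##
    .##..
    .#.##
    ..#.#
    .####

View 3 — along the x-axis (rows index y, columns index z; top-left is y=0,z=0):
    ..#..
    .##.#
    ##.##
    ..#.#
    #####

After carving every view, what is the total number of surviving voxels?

|visual hull| = 32

initial block: 5^3 = 125
[1] z-view keeps 19 columns → grid now 95
[2] y-view keeps 13 columns → grid now 48
[3] x-view keeps 15 columns → grid now 32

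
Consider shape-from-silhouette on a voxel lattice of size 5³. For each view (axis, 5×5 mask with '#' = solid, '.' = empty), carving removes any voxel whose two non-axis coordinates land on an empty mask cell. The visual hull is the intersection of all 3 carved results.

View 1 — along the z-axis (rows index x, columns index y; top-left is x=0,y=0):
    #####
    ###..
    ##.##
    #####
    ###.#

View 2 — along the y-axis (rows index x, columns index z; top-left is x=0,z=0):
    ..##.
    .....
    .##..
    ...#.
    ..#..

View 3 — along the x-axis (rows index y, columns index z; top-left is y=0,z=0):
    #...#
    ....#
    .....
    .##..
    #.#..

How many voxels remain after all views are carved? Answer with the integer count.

remaining voxels: 6

initial block: 5^3 = 125
  1. axis=2 (XY plane), |mask|=21  ⇒  voxels=105
  2. axis=1 (XZ plane), |mask|=6  ⇒  voxels=27
  3. axis=0 (YZ plane), |mask|=7  ⇒  voxels=6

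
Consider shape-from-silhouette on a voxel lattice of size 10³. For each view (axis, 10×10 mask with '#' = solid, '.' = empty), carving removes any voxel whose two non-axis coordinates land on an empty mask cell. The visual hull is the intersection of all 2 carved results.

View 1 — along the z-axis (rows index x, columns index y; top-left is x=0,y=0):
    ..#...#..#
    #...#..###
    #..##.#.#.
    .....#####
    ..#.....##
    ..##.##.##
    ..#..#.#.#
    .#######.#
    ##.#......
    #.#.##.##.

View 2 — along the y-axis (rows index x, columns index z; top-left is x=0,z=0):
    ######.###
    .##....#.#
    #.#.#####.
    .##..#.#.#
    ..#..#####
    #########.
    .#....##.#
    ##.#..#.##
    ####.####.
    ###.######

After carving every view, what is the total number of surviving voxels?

start: 10×10×10 = 1000 voxels
after view 1 [z-axis, 48 of 100 cells solid] → remaining = 480
after view 2 [y-axis, 67 of 100 cells solid] → remaining = 321

voxel count = 321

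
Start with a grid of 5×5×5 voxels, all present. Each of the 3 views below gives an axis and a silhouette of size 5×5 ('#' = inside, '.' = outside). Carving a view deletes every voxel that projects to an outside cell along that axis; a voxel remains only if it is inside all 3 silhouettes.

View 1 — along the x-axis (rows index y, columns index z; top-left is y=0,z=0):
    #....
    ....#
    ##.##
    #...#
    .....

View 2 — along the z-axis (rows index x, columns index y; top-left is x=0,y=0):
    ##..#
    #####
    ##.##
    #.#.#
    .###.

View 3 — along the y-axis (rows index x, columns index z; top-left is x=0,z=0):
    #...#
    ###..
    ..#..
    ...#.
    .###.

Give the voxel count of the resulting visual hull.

voxel count = 9

start: 5×5×5 = 125 voxels
[1] x-view keeps 8 columns → grid now 40
[2] z-view keeps 18 columns → grid now 26
[3] y-view keeps 10 columns → grid now 9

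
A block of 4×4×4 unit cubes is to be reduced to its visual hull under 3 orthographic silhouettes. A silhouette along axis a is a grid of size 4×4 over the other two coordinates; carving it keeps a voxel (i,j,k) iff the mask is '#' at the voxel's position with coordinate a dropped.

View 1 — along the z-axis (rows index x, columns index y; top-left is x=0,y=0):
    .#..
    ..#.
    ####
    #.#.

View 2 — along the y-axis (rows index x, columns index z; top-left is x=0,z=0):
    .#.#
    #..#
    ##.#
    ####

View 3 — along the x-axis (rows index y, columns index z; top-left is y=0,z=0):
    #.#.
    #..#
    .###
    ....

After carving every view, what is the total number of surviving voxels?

full grid |V| = 64
step 1: project along z, AND mask (8/16) → |grid| = 32
step 2: project along y, AND mask (11/16) → |grid| = 24
step 3: project along x, AND mask (7/16) → |grid| = 12

|visual hull| = 12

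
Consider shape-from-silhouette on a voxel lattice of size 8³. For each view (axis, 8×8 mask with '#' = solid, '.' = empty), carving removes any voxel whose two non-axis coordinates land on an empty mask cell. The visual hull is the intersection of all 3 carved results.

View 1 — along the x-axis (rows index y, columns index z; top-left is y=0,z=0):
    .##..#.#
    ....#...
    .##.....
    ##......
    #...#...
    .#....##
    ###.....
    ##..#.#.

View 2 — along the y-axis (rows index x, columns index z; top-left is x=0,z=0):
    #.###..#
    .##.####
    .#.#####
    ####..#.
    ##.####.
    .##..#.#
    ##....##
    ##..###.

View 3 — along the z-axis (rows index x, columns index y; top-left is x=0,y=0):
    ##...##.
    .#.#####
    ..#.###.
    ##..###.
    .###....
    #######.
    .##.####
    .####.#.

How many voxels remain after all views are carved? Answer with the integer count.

start: 8×8×8 = 512 voxels
carve view 1 (along x, YZ-mask fill 21/64): 168 voxels remain
carve view 2 (along y, XZ-mask fill 41/64): 116 voxels remain
carve view 3 (along z, XY-mask fill 40/64): 64 voxels remain

remaining voxels: 64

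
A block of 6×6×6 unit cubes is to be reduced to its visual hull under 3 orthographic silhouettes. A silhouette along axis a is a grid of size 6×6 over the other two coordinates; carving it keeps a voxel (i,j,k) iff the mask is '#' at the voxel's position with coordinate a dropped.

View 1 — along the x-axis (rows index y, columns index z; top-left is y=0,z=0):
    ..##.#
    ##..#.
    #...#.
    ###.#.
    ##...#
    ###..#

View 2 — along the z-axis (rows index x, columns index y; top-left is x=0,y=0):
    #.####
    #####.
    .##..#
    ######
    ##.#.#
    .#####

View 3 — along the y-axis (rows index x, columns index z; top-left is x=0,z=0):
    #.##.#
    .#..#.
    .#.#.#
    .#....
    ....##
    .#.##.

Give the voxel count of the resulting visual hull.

start: 6×6×6 = 216 voxels
carve view 1 (along x, YZ-mask fill 19/36): 114 voxels remain
carve view 2 (along z, XY-mask fill 28/36): 89 voxels remain
carve view 3 (along y, XZ-mask fill 15/36): 35 voxels remain

voxel count = 35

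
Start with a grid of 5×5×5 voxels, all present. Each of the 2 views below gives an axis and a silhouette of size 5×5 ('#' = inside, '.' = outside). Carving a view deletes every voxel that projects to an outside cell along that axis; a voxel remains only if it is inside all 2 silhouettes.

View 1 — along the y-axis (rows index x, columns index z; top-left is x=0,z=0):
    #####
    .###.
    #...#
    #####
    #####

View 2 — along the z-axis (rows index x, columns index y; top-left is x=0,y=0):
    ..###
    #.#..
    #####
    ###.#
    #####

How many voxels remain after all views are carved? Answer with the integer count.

remaining voxels: 76

full grid |V| = 125
after view 1 [y-axis, 20 of 25 cells solid] → remaining = 100
after view 2 [z-axis, 19 of 25 cells solid] → remaining = 76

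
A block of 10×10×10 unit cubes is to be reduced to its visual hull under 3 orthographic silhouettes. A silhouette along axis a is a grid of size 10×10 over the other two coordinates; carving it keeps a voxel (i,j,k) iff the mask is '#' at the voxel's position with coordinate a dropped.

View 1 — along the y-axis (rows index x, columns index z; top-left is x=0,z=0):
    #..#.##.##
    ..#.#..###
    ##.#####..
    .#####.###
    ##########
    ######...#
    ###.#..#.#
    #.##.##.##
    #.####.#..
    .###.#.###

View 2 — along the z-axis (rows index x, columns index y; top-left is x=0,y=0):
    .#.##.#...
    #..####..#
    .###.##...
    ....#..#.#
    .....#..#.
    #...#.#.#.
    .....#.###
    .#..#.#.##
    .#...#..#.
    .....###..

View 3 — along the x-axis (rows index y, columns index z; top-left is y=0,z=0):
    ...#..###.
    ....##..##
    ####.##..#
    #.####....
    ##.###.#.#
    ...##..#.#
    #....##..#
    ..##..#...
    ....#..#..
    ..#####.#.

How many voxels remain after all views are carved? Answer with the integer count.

full grid |V| = 1000
V1 y: intersect with XZ mask (69 set) -- 690 left
V2 z: intersect with XY mask (39 set) -- 259 left
V3 x: intersect with YZ mask (46 set) -- 113 left

|visual hull| = 113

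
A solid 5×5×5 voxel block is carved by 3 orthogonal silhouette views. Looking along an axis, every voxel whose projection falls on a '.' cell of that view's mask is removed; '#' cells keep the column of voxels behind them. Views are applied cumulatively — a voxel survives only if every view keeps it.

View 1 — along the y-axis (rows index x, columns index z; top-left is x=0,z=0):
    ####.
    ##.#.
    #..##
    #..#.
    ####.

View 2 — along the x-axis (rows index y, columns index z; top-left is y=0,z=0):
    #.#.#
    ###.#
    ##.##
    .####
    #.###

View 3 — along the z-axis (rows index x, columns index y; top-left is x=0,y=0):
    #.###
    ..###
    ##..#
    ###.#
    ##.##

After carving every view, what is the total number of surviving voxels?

full grid |V| = 125
  1. axis=1 (XZ plane), |mask|=16  ⇒  voxels=80
  2. axis=0 (YZ plane), |mask|=19  ⇒  voxels=57
  3. axis=2 (XY plane), |mask|=18  ⇒  voxels=42

voxel count = 42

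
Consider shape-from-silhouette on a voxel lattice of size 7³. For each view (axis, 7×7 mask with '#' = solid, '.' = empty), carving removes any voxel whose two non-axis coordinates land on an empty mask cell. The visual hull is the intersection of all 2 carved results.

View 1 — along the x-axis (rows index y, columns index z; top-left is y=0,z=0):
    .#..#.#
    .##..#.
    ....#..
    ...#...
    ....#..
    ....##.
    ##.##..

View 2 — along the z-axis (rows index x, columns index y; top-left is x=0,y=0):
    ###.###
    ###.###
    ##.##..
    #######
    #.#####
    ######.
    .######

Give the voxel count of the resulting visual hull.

voxel count = 86

initial block: 7^3 = 343
after view 1 [x-axis, 15 of 49 cells solid] → remaining = 105
after view 2 [z-axis, 41 of 49 cells solid] → remaining = 86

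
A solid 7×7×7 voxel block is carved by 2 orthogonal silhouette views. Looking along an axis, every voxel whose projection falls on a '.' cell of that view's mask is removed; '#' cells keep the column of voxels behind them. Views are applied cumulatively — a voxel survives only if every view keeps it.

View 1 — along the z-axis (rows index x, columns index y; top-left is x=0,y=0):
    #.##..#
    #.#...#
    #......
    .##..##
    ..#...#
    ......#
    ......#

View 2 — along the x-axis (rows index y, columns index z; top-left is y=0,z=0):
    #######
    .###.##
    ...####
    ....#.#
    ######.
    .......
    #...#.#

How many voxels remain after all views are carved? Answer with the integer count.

initial block: 7^3 = 343
step 1: project along z, AND mask (16/49) → |grid| = 112
step 2: project along x, AND mask (27/49) → |grid| = 62

remaining voxels: 62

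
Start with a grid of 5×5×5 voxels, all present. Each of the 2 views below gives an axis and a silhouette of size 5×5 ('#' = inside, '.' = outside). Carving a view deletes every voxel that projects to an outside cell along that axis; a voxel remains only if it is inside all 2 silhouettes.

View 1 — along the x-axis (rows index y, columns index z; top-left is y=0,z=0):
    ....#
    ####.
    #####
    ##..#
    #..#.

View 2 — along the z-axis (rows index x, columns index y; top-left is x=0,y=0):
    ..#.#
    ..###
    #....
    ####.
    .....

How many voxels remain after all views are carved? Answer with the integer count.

before carving: 125 voxels (5×5×5)
V1 x: intersect with YZ mask (15 set) -- 75 left
V2 z: intersect with XY mask (10 set) -- 31 left

31 voxels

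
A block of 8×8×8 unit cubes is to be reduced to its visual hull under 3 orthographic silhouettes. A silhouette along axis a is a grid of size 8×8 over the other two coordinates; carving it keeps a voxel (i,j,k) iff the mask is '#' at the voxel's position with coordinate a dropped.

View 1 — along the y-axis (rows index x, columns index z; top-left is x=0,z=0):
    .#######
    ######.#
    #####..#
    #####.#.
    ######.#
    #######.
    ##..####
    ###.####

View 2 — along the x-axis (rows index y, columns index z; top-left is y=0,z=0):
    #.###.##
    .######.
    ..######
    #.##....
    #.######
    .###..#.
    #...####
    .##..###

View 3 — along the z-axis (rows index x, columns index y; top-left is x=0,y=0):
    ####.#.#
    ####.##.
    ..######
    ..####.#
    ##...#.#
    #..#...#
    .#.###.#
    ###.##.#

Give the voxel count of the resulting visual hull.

full grid |V| = 512
step 1: project along y, AND mask (53/64) → |grid| = 424
step 2: project along x, AND mask (42/64) → |grid| = 272
step 3: project along z, AND mask (41/64) → |grid| = 167

voxel count = 167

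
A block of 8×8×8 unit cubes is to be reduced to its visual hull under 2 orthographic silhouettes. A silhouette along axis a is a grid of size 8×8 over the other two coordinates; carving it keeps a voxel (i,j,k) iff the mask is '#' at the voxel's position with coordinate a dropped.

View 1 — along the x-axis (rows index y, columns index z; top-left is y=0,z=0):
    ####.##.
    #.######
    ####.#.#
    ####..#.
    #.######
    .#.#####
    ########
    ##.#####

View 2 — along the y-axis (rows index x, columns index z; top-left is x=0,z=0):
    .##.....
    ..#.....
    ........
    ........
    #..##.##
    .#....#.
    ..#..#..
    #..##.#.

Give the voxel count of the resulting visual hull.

voxel count = 104

full grid |V| = 512
carve view 1 (along x, YZ-mask fill 52/64): 416 voxels remain
carve view 2 (along y, XZ-mask fill 16/64): 104 voxels remain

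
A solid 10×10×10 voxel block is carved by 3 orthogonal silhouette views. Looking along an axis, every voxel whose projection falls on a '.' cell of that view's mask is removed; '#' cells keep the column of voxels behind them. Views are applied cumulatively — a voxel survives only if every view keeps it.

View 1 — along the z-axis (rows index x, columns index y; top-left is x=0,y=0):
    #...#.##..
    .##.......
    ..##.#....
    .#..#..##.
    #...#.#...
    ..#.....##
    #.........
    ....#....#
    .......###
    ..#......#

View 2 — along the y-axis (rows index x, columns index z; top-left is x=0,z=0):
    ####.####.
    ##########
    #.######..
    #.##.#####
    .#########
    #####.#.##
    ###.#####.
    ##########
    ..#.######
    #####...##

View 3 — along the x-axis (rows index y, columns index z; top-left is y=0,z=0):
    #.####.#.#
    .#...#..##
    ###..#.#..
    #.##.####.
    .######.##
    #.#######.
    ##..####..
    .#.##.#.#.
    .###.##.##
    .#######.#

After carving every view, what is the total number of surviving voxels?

141 voxels

initial block: 10^3 = 1000
carve view 1 (along z, XY-mask fill 27/100): 270 voxels remain
carve view 2 (along y, XZ-mask fill 82/100): 219 voxels remain
carve view 3 (along x, YZ-mask fill 65/100): 141 voxels remain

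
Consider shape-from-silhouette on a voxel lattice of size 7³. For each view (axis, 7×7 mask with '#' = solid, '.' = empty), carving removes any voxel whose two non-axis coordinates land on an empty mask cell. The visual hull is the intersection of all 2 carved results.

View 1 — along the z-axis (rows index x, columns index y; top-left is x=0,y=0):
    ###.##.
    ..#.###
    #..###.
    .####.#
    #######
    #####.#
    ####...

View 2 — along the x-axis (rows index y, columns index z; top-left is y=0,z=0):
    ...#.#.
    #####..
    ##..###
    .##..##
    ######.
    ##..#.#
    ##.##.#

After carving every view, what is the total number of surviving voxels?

157 voxels

initial block: 7^3 = 343
after view 1 [z-axis, 35 of 49 cells solid] → remaining = 245
after view 2 [x-axis, 31 of 49 cells solid] → remaining = 157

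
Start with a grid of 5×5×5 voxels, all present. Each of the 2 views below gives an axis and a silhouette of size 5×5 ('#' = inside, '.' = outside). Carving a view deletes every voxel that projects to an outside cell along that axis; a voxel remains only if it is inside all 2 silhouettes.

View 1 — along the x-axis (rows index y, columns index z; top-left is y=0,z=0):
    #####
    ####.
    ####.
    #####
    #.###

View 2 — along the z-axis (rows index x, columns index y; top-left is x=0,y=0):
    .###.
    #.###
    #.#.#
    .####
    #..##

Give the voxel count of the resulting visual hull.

remaining voxels: 75

initial block: 5^3 = 125
carve view 1 (along x, YZ-mask fill 22/25): 110 voxels remain
carve view 2 (along z, XY-mask fill 17/25): 75 voxels remain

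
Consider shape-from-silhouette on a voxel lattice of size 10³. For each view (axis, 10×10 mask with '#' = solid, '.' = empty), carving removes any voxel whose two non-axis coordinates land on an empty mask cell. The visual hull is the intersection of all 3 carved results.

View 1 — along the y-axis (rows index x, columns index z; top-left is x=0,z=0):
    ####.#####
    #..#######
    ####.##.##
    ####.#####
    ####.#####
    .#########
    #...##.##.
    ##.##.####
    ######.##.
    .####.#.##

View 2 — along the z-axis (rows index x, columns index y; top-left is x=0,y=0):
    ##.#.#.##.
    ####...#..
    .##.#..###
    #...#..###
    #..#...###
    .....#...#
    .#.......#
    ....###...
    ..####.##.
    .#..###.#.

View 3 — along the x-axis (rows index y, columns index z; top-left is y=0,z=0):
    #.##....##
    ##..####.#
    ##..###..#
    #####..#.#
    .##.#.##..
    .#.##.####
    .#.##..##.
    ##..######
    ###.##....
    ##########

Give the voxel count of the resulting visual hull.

|visual hull| = 244

before carving: 1000 voxels (10×10×10)
carve view 1 (along y, XZ-mask fill 80/100): 800 voxels remain
carve view 2 (along z, XY-mask fill 45/100): 367 voxels remain
carve view 3 (along x, YZ-mask fill 65/100): 244 voxels remain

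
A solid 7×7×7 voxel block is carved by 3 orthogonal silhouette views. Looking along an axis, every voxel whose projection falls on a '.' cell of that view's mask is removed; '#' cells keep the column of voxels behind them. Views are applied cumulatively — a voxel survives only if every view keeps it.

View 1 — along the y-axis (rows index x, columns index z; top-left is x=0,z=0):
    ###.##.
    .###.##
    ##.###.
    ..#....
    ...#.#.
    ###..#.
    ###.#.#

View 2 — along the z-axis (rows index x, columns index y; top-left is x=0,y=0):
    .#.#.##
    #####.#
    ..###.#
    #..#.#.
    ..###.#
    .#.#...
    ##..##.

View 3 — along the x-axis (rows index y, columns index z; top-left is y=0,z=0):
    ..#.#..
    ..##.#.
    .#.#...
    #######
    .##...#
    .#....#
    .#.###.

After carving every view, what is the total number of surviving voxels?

voxel count = 61

before carving: 343 voxels (7×7×7)
[1] y-view keeps 27 columns → grid now 189
[2] z-view keeps 27 columns → grid now 109
[3] x-view keeps 23 columns → grid now 61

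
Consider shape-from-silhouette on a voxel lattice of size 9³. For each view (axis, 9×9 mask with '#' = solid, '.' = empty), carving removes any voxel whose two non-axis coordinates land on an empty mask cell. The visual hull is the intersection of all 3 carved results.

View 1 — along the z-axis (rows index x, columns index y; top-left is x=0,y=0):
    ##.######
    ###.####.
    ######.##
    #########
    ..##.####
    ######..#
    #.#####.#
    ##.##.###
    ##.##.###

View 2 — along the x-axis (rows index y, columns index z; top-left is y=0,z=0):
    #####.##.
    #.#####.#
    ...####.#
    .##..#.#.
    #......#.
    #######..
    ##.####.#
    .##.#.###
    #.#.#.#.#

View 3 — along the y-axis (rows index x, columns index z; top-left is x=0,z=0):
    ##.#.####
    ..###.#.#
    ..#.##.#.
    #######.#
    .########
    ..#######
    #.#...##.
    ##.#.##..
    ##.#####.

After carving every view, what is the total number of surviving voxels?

remaining voxels: 250

before carving: 729 voxels (9×9×9)
step 1: project along z, AND mask (66/81) → |grid| = 594
step 2: project along x, AND mask (50/81) → |grid| = 363
step 3: project along y, AND mask (55/81) → |grid| = 250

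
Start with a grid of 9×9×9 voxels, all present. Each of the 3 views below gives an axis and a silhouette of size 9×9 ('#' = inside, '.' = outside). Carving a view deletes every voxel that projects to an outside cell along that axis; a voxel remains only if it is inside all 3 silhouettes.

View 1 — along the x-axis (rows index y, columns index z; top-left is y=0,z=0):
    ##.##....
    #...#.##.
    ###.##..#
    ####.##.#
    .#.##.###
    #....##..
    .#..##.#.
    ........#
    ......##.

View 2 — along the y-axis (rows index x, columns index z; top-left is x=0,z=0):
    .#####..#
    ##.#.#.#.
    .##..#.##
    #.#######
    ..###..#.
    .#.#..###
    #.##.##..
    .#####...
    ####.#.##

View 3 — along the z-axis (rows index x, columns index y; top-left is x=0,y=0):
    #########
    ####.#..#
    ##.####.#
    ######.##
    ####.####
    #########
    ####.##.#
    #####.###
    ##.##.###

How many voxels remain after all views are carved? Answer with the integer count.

|visual hull| = 168

start: 9×9×9 = 729 voxels
[1] x-view keeps 37 columns → grid now 333
[2] y-view keeps 50 columns → grid now 195
[3] z-view keeps 69 columns → grid now 168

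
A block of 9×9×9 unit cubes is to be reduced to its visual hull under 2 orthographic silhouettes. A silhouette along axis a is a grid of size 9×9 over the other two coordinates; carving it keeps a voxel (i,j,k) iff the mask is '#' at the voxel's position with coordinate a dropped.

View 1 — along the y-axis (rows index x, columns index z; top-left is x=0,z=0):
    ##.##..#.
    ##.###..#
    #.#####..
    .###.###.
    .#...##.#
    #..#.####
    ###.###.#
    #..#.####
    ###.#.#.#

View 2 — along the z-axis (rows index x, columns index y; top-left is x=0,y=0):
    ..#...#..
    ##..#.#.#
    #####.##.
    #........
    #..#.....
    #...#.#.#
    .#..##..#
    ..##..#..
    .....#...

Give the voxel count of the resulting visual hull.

before carving: 729 voxels (9×9×9)
[1] y-view keeps 52 columns → grid now 468
[2] z-view keeps 29 columns → grid now 172

remaining voxels: 172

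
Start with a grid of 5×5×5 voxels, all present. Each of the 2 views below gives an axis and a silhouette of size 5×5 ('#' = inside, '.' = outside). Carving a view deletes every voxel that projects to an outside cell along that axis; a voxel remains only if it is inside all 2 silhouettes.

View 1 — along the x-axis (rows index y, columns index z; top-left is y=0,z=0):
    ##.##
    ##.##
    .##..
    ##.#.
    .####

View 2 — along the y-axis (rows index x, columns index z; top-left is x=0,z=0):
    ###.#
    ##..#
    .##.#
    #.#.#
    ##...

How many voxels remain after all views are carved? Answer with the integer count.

|visual hull| = 50

full grid |V| = 125
step 1: project along x, AND mask (17/25) → |grid| = 85
step 2: project along y, AND mask (15/25) → |grid| = 50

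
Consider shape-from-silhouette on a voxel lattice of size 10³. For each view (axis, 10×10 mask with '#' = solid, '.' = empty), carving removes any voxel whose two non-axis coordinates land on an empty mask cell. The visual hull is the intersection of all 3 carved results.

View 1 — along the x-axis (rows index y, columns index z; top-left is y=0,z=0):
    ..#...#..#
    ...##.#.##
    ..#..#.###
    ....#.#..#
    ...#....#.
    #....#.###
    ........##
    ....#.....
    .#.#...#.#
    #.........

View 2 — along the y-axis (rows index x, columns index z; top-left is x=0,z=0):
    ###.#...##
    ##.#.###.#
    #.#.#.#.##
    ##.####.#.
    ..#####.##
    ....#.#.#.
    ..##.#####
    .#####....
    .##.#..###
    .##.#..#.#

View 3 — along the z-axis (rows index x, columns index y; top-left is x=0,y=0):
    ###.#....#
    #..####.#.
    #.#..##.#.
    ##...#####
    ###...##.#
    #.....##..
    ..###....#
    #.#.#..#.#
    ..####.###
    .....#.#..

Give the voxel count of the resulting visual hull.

|visual hull| = 98

before carving: 1000 voxels (10×10×10)
  1. axis=0 (YZ plane), |mask|=31  ⇒  voxels=310
  2. axis=1 (XZ plane), |mask|=59  ⇒  voxels=191
  3. axis=2 (XY plane), |mask|=50  ⇒  voxels=98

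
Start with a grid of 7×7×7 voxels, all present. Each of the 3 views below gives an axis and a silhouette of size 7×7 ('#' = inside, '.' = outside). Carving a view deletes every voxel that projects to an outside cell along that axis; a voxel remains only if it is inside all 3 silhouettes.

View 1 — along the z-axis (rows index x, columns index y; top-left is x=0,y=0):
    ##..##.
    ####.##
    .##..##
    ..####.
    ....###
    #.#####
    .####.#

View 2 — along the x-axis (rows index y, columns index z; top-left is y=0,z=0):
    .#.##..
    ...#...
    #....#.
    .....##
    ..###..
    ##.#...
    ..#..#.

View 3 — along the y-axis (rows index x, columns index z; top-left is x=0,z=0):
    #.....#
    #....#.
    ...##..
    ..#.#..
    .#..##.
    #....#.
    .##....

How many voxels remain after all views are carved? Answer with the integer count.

full grid |V| = 343
carve view 1 (along z, XY-mask fill 32/49): 224 voxels remain
carve view 2 (along x, YZ-mask fill 16/49): 74 voxels remain
carve view 3 (along y, XZ-mask fill 15/49): 20 voxels remain

remaining voxels: 20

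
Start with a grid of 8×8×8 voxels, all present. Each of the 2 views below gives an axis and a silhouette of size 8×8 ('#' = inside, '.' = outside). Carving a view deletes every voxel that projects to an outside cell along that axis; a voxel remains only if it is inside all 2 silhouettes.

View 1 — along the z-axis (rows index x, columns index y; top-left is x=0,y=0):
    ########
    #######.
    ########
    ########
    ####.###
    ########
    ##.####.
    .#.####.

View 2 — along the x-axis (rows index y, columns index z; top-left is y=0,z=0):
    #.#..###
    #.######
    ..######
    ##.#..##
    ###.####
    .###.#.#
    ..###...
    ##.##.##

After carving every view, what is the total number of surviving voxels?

voxel count = 310

before carving: 512 voxels (8×8×8)
V1 z: intersect with XY mask (57 set) -- 456 left
V2 x: intersect with YZ mask (44 set) -- 310 left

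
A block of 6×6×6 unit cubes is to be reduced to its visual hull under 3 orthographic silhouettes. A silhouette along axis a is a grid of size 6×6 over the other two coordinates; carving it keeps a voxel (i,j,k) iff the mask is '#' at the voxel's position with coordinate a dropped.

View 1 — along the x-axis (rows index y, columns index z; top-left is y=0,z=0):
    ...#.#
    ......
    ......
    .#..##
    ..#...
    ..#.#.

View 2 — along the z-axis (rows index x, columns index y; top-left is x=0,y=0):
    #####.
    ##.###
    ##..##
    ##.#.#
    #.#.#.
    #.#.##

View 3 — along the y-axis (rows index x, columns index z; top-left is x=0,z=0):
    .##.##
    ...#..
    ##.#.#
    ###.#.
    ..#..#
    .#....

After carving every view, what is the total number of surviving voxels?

14 voxels

initial block: 6^3 = 216
step 1: project along x, AND mask (8/36) → |grid| = 48
step 2: project along z, AND mask (25/36) → |grid| = 34
step 3: project along y, AND mask (16/36) → |grid| = 14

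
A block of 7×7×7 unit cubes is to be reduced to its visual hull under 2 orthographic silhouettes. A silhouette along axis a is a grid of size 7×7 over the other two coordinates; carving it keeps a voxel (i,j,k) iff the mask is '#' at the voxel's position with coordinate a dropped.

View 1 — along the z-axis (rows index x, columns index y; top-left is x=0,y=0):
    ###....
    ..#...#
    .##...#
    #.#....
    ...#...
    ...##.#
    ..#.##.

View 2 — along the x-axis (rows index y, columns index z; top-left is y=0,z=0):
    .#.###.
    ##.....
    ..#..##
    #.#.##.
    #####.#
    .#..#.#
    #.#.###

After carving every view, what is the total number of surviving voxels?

initial block: 7^3 = 343
  1. axis=2 (XY plane), |mask|=17  ⇒  voxels=119
  2. axis=0 (YZ plane), |mask|=27  ⇒  voxels=65

voxel count = 65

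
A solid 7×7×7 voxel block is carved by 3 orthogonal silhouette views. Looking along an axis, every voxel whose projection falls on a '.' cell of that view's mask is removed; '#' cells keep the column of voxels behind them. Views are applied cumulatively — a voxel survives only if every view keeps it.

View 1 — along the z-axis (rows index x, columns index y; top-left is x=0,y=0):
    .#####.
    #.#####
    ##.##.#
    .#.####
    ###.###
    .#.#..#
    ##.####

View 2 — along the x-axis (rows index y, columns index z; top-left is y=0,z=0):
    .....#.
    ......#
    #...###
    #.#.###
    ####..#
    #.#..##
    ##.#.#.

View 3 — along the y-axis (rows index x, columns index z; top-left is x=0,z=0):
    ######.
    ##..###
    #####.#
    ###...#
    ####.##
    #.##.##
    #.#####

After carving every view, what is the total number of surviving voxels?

full grid |V| = 343
carve view 1 (along z, XY-mask fill 36/49): 252 voxels remain
carve view 2 (along x, YZ-mask fill 24/49): 126 voxels remain
carve view 3 (along y, XZ-mask fill 38/49): 102 voxels remain

voxel count = 102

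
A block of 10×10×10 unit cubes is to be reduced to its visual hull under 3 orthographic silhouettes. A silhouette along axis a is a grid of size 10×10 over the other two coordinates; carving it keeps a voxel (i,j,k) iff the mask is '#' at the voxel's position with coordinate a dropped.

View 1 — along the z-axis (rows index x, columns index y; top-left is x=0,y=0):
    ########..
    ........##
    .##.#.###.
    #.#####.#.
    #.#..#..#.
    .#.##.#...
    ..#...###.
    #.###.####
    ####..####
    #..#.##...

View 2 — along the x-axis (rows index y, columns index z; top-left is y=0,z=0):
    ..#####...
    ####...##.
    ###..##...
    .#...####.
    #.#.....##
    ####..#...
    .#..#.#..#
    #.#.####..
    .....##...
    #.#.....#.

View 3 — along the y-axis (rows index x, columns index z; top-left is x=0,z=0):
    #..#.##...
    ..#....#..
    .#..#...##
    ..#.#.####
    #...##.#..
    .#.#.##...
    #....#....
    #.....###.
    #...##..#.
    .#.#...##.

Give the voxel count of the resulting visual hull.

initial block: 10^3 = 1000
  1. axis=2 (XY plane), |mask|=55  ⇒  voxels=550
  2. axis=0 (YZ plane), |mask|=45  ⇒  voxels=244
  3. axis=1 (XZ plane), |mask|=38  ⇒  voxels=100

remaining voxels: 100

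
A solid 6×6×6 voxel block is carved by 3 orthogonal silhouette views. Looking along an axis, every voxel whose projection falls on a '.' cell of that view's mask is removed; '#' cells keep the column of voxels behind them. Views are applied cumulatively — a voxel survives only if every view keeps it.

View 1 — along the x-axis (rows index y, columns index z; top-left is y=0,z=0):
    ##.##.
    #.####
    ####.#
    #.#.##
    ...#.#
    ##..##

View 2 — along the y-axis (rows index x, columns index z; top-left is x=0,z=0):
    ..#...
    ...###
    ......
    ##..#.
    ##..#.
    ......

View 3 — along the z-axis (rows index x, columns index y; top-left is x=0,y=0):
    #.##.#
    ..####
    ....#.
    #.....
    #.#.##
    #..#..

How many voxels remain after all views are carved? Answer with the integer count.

full grid |V| = 216
  1. axis=0 (YZ plane), |mask|=24  ⇒  voxels=144
  2. axis=1 (XZ plane), |mask|=10  ⇒  voxels=40
  3. axis=2 (XY plane), |mask|=16  ⇒  voxels=21

voxel count = 21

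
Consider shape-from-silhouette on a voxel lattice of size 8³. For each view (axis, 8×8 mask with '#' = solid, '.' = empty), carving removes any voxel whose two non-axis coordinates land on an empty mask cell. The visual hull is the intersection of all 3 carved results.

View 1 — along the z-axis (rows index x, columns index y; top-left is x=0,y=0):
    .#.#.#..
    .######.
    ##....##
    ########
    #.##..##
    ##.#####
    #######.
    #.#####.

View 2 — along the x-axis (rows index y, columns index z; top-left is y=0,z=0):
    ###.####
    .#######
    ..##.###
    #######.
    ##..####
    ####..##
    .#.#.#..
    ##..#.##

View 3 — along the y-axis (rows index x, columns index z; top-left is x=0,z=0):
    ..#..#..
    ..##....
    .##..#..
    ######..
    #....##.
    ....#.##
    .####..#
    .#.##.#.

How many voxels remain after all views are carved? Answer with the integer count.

full grid |V| = 512
carve view 1 (along z, XY-mask fill 46/64): 368 voxels remain
carve view 2 (along x, YZ-mask fill 46/64): 265 voxels remain
carve view 3 (along y, XZ-mask fill 28/64): 125 voxels remain

|visual hull| = 125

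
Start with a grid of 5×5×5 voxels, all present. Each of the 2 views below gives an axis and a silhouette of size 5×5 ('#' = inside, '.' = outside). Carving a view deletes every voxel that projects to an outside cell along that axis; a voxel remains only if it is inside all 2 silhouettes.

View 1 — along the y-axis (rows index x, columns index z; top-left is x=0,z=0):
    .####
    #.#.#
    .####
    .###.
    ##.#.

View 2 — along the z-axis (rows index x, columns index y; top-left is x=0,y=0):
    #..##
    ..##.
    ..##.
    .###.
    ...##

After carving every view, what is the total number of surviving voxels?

initial block: 5^3 = 125
V1 y: intersect with XZ mask (17 set) -- 85 left
V2 z: intersect with XY mask (12 set) -- 41 left

voxel count = 41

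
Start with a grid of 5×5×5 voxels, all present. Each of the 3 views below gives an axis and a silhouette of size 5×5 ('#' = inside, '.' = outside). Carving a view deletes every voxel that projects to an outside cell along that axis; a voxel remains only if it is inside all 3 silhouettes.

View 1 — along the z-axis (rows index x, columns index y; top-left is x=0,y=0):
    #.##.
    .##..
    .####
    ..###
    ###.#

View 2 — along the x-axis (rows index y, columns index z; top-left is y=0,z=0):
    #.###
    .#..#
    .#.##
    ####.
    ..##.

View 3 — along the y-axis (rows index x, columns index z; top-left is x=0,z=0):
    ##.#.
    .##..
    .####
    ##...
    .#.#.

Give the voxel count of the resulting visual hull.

start: 5×5×5 = 125 voxels
  1. axis=2 (XY plane), |mask|=16  ⇒  voxels=80
  2. axis=0 (YZ plane), |mask|=15  ⇒  voxels=47
  3. axis=1 (XZ plane), |mask|=13  ⇒  voxels=27

voxel count = 27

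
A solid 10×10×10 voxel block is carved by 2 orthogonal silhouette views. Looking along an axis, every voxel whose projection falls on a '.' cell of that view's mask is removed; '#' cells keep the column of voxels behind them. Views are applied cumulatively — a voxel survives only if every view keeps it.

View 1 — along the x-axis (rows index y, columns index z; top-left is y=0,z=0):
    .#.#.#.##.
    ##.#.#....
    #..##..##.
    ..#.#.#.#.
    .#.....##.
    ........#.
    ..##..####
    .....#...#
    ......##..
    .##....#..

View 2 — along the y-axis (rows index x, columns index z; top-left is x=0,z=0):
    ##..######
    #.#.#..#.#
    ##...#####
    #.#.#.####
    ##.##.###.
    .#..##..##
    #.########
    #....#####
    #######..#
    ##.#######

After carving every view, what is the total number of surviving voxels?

full grid |V| = 1000
after view 1 [x-axis, 35 of 100 cells solid] → remaining = 350
after view 2 [y-axis, 71 of 100 cells solid] → remaining = 245

|visual hull| = 245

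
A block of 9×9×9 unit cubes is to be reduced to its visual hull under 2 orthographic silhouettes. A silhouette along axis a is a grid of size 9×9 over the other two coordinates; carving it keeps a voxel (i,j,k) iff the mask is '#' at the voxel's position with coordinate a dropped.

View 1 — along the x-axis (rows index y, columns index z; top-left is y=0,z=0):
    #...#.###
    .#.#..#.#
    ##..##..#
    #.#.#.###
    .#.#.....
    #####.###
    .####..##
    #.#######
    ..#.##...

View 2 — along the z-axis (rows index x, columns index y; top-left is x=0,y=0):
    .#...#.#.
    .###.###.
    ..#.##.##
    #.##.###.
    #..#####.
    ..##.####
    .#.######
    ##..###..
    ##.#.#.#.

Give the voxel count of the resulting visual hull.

voxel count = 285

full grid |V| = 729
V1 x: intersect with YZ mask (47 set) -- 423 left
V2 z: intersect with XY mask (49 set) -- 285 left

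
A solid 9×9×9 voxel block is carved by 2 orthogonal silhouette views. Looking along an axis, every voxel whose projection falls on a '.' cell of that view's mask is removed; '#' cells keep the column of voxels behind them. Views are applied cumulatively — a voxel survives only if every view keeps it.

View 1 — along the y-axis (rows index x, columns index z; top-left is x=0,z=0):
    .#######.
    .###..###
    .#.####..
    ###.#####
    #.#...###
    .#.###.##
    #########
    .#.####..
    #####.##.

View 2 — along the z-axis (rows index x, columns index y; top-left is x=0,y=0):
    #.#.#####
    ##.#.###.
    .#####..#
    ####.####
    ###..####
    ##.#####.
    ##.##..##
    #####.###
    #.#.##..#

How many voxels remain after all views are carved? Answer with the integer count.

|visual hull| = 385

before carving: 729 voxels (9×9×9)
V1 y: intersect with XZ mask (58 set) -- 522 left
V2 z: intersect with XY mask (60 set) -- 385 left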